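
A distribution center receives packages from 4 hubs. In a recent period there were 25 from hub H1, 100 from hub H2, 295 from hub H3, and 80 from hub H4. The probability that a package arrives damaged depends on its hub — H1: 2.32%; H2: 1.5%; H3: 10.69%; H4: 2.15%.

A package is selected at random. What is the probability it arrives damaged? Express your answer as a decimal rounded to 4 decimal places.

Total: 25 + 100 + 295 + 80 = 500.
P(H1) = 25/500 = 0.05. P(H2) = 100/500 = 0.2. P(H3) = 295/500 = 0.59. P(H4) = 80/500 = 0.16.
P(D) = P(D|H1)·P(H1) + P(D|H2)·P(H2) + P(D|H3)·P(H3) + P(D|H4)·P(H4)
      = 0.0232·0.05 + 0.015·0.2 + 0.1069·0.59 + 0.0215·0.16
      = 0.00116 + 0.003 + 0.063071 + 0.00344 = 0.070671

P(D) ≈ 0.0707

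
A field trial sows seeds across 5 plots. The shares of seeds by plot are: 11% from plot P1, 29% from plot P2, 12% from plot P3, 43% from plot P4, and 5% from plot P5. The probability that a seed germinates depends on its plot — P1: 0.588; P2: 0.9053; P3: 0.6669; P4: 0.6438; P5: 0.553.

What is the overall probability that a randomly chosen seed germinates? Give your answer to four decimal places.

By the law of total probability,
P(G) = P(G|P1)·P(P1) + P(G|P2)·P(P2) + P(G|P3)·P(P3) + P(G|P4)·P(P4) + P(G|P5)·P(P5)
      = 0.588·0.11 + 0.9053·0.29 + 0.6669·0.12 + 0.6438·0.43 + 0.553·0.05
      = 0.06468 + 0.262537 + 0.080028 + 0.276834 + 0.02765 = 0.711729

0.7117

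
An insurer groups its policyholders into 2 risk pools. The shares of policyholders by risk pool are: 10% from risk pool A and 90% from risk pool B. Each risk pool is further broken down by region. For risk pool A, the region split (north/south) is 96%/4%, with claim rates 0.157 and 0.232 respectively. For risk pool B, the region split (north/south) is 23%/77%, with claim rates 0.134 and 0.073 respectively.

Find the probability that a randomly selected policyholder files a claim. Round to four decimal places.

P(C) ≈ 0.0943

P(C|A) = 0.96·0.157 + 0.04·0.232 = 0.15072 + 0.00928 = 0.16
P(C|B) = 0.23·0.134 + 0.77·0.073 = 0.03082 + 0.05621 = 0.08703
By total probability over the outer partition,
P(C) = 0.1·0.16 + 0.9·0.08703
      = 0.016 + 0.078327 = 0.094327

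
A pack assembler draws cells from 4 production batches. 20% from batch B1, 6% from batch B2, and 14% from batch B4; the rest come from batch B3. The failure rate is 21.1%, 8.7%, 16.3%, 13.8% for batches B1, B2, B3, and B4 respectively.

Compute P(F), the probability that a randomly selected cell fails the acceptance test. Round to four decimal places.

P(F) ≈ 0.1645

P(B3) = 1 − (0.2 + 0.06 + 0.14) = 0.6.
Summing over the partition,
P(F) = P(F|B1)·P(B1) + P(F|B2)·P(B2) + P(F|B3)·P(B3) + P(F|B4)·P(B4)
      = 0.211·0.2 + 0.087·0.06 + 0.163·0.6 + 0.138·0.14
      = 0.0422 + 0.00522 + 0.0978 + 0.01932 = 0.16454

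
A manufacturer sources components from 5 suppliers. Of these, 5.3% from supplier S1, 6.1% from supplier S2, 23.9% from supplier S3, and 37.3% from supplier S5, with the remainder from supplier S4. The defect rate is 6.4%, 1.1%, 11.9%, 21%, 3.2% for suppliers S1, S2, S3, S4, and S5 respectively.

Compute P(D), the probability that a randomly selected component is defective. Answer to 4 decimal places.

P(D) ≈ 0.1020

P(S4) = 1 − (0.053 + 0.061 + 0.239 + 0.373) = 0.274.
P(D) = P(D|S1)·P(S1) + P(D|S2)·P(S2) + P(D|S3)·P(S3) + P(D|S4)·P(S4) + P(D|S5)·P(S5)
      = 0.064·0.053 + 0.011·0.061 + 0.119·0.239 + 0.21·0.274 + 0.032·0.373
      = 0.003392 + 0.000671 + 0.028441 + 0.05754 + 0.011936 = 0.10198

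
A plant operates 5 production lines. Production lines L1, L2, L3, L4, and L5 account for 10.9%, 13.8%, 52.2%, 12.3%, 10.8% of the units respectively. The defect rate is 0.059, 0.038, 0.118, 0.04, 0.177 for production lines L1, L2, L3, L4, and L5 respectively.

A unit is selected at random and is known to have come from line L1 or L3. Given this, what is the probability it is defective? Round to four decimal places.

0.1078

Let S = {L1, L3}.
P(S) = 0.109 + 0.522 = 0.631.
P(D ∩ S) = 0.059·0.109 + 0.118·0.522 = 0.006431 + 0.061596 = 0.068027.
P(D | S) = 0.068027 / 0.631 = 0.107808…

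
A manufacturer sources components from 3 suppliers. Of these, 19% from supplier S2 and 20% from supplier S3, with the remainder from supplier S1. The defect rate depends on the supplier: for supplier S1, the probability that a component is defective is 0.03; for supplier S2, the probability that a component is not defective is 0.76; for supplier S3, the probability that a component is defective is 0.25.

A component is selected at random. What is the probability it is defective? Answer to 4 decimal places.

P(S1) = 1 − (0.19 + 0.2) = 0.61.
P(D|S2) = 1 − 0.76 = 0.24.
Summing over the partition,
P(D) = P(D|S1)·P(S1) + P(D|S2)·P(S2) + P(D|S3)·P(S3)
      = 0.03·0.61 + 0.24·0.19 + 0.25·0.2
      = 0.0183 + 0.0456 + 0.05 = 0.1139

P(D) ≈ 0.1139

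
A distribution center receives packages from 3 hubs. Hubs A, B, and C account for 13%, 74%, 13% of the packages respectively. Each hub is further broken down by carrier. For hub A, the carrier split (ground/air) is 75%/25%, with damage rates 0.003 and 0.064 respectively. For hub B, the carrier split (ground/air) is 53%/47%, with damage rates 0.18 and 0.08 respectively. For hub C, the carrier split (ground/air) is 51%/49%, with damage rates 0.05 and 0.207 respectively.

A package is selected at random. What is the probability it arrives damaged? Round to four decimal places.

P(D|A) = 0.75·0.003 + 0.25·0.064 = 0.00225 + 0.016 = 0.01825
P(D|B) = 0.53·0.18 + 0.47·0.08 = 0.0954 + 0.0376 = 0.133
P(D|C) = 0.51·0.05 + 0.49·0.207 = 0.0255 + 0.10143 = 0.12693
By total probability over the outer partition,
P(D) = 0.13·0.01825 + 0.74·0.133 + 0.13·0.12693
      = 0.0023725 + 0.09842 + 0.0165009 = 0.1172934

0.1173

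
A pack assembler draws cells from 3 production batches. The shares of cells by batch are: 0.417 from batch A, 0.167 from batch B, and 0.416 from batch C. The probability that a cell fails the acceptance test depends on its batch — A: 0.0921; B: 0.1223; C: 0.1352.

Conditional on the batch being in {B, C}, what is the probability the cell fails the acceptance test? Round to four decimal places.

0.1315

Let S = {B, C}.
P(S) = 0.167 + 0.416 = 0.583.
P(F ∩ S) = 0.1223·0.167 + 0.1352·0.416 = 0.0204241 + 0.0562432 = 0.0766673.
P(F | S) = 0.0766673 / 0.583 = 0.131505…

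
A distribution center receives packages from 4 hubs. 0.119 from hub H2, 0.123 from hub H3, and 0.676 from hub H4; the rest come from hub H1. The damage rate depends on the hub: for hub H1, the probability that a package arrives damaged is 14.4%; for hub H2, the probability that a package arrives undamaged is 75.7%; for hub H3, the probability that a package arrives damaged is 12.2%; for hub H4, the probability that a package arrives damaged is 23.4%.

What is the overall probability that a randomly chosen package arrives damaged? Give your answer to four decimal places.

0.2139

P(H1) = 1 − (0.119 + 0.123 + 0.676) = 0.082.
P(D|H2) = 1 − 0.757 = 0.243.
P(D) = P(D|H1)·P(H1) + P(D|H2)·P(H2) + P(D|H3)·P(H3) + P(D|H4)·P(H4)
      = 0.144·0.082 + 0.243·0.119 + 0.122·0.123 + 0.234·0.676
      = 0.011808 + 0.028917 + 0.015006 + 0.158184 = 0.213915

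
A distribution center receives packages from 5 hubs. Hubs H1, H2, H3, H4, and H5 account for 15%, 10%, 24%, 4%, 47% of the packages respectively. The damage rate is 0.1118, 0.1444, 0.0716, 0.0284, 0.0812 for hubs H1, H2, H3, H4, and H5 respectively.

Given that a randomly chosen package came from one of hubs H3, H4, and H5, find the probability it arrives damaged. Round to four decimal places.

P(D|S) ≈ 0.0753

Let S = {H3, H4, H5}.
P(S) = 0.24 + 0.04 + 0.47 = 0.75.
P(D ∩ S) = 0.0716·0.24 + 0.0284·0.04 + 0.0812·0.47 = 0.017184 + 0.001136 + 0.038164 = 0.056484.
P(D | S) = 0.056484 / 0.75 = 0.075312…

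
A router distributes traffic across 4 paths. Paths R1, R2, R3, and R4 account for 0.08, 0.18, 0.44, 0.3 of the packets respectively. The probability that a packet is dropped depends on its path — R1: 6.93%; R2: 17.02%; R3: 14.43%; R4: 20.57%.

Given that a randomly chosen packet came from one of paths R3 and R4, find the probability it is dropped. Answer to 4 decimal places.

0.1692

Let S = {R3, R4}.
P(S) = 0.44 + 0.3 = 0.74.
P(L ∩ S) = 0.1443·0.44 + 0.2057·0.3 = 0.063492 + 0.06171 = 0.125202.
P(L | S) = 0.125202 / 0.74 = 0.169192…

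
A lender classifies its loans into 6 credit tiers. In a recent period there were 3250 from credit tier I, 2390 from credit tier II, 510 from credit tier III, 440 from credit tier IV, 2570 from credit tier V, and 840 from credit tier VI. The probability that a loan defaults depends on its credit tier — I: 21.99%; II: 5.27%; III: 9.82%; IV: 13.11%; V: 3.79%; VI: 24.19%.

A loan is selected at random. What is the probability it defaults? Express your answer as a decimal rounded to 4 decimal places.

Total: 3250 + 2390 + 510 + 440 + 2570 + 840 = 10000.
P(I) = 3250/10000 = 0.325. P(II) = 2390/10000 = 0.239. P(III) = 510/10000 = 0.051. P(IV) = 440/10000 = 0.044. P(V) = 2570/10000 = 0.257. P(VI) = 840/10000 = 0.084.
By the law of total probability,
P(D) = P(D|I)·P(I) + P(D|II)·P(II) + P(D|III)·P(III) + P(D|IV)·P(IV) + P(D|V)·P(V) + P(D|VI)·P(VI)
      = 0.2199·0.325 + 0.0527·0.239 + 0.0982·0.051 + 0.1311·0.044 + 0.0379·0.257 + 0.2419·0.084
      = 0.0714675 + 0.0125953 + 0.0050082 + 0.0057684 + 0.0097403 + 0.0203196 = 0.1248993

P(D) ≈ 0.1249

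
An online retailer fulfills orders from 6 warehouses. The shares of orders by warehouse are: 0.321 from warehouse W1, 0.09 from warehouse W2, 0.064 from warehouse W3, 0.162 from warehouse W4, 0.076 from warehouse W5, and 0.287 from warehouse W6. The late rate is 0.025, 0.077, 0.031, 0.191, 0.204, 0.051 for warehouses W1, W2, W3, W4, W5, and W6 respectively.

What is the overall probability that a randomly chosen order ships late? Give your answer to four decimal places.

P(L) = P(L|W1)·P(W1) + P(L|W2)·P(W2) + P(L|W3)·P(W3) + P(L|W4)·P(W4) + P(L|W5)·P(W5) + P(L|W6)·P(W6)
      = 0.025·0.321 + 0.077·0.09 + 0.031·0.064 + 0.191·0.162 + 0.204·0.076 + 0.051·0.287
      = 0.008025 + 0.00693 + 0.001984 + 0.030942 + 0.015504 + 0.014637 = 0.078022

P(L) ≈ 0.0780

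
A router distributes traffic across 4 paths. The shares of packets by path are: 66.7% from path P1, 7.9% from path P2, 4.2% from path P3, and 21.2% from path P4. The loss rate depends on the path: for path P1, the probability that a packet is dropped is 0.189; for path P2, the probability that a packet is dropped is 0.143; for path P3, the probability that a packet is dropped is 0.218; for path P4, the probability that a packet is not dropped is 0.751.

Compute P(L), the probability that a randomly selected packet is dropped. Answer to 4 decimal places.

0.1993

P(L|P4) = 1 − 0.751 = 0.249.
P(L) = P(L|P1)·P(P1) + P(L|P2)·P(P2) + P(L|P3)·P(P3) + P(L|P4)·P(P4)
      = 0.189·0.667 + 0.143·0.079 + 0.218·0.042 + 0.249·0.212
      = 0.126063 + 0.011297 + 0.009156 + 0.052788 = 0.199304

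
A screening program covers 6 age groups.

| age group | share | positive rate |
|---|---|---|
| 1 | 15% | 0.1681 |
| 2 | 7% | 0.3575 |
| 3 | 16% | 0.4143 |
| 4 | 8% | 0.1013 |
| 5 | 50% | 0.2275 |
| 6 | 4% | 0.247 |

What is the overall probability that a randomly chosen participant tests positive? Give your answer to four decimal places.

P(T) ≈ 0.2483

Summing over the partition,
P(T) = P(T|1)·P(1) + P(T|2)·P(2) + P(T|3)·P(3) + P(T|4)·P(4) + P(T|5)·P(5) + P(T|6)·P(6)
      = 0.1681·0.15 + 0.3575·0.07 + 0.4143·0.16 + 0.1013·0.08 + 0.2275·0.5 + 0.247·0.04
      = 0.025215 + 0.025025 + 0.066288 + 0.008104 + 0.11375 + 0.00988 = 0.248262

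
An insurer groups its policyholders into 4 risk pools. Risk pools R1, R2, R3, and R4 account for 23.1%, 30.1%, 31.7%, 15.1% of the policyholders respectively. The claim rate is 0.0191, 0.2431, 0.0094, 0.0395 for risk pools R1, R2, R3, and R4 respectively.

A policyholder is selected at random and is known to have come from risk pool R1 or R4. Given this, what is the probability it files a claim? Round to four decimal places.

0.0272

Let S = {R1, R4}.
P(S) = 0.231 + 0.151 = 0.382.
P(C ∩ S) = 0.0191·0.231 + 0.0395·0.151 = 0.0044121 + 0.0059645 = 0.0103766.
P(C | S) = 0.0103766 / 0.382 = 0.027164…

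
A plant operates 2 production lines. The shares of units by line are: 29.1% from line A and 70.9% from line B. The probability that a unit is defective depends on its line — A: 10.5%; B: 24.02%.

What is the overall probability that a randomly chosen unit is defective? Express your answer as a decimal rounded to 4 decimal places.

P(D) = P(D|A)·P(A) + P(D|B)·P(B)
      = 0.105·0.291 + 0.2402·0.709
      = 0.030555 + 0.1703018 = 0.2008568

P(D) ≈ 0.2009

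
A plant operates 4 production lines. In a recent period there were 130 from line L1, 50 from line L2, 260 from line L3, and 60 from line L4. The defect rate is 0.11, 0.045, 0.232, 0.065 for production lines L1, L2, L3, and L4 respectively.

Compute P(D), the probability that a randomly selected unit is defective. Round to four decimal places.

0.1615

Total: 130 + 50 + 260 + 60 = 500.
P(L1) = 130/500 = 0.26. P(L2) = 50/500 = 0.1. P(L3) = 260/500 = 0.52. P(L4) = 60/500 = 0.12.
P(D) = P(D|L1)·P(L1) + P(D|L2)·P(L2) + P(D|L3)·P(L3) + P(D|L4)·P(L4)
      = 0.11·0.26 + 0.045·0.1 + 0.232·0.52 + 0.065·0.12
      = 0.0286 + 0.0045 + 0.12064 + 0.0078 = 0.16154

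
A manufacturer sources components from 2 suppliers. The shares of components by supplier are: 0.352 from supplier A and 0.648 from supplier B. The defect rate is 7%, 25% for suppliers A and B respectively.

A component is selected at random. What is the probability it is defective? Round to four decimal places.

0.1866

P(D) = P(D|A)·P(A) + P(D|B)·P(B)
      = 0.07·0.352 + 0.25·0.648
      = 0.02464 + 0.162 = 0.18664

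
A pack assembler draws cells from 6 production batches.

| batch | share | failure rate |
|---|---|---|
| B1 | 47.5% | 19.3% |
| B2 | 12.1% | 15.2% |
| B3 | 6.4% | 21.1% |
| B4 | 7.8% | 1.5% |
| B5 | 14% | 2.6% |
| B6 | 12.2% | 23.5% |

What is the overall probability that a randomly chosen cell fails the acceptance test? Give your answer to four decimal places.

P(F) = P(F|B1)·P(B1) + P(F|B2)·P(B2) + P(F|B3)·P(B3) + P(F|B4)·P(B4) + P(F|B5)·P(B5) + P(F|B6)·P(B6)
      = 0.193·0.475 + 0.152·0.121 + 0.211·0.064 + 0.015·0.078 + 0.026·0.14 + 0.235·0.122
      = 0.091675 + 0.018392 + 0.013504 + 0.00117 + 0.00364 + 0.02867 = 0.157051

0.1571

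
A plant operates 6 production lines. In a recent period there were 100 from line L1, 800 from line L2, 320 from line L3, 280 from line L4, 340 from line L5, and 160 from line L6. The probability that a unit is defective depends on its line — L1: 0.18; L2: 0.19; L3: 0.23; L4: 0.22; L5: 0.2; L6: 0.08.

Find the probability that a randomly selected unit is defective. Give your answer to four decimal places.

Total: 100 + 800 + 320 + 280 + 340 + 160 = 2000.
P(L1) = 100/2000 = 0.05. P(L2) = 800/2000 = 0.4. P(L3) = 320/2000 = 0.16. P(L4) = 280/2000 = 0.14. P(L5) = 340/2000 = 0.17. P(L6) = 160/2000 = 0.08.
P(D) = P(D|L1)·P(L1) + P(D|L2)·P(L2) + P(D|L3)·P(L3) + P(D|L4)·P(L4) + P(D|L5)·P(L5) + P(D|L6)·P(L6)
      = 0.18·0.05 + 0.19·0.4 + 0.23·0.16 + 0.22·0.14 + 0.2·0.17 + 0.08·0.08
      = 0.009 + 0.076 + 0.0368 + 0.0308 + 0.034 + 0.0064 = 0.193

0.1930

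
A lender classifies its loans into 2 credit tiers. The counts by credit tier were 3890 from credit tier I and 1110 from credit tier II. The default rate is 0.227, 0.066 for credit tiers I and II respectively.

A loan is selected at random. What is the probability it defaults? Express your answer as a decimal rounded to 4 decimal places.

0.1913

Total: 3890 + 1110 = 5000.
P(I) = 3890/5000 = 0.778. P(II) = 1110/5000 = 0.222.
P(D) = P(D|I)·P(I) + P(D|II)·P(II)
      = 0.227·0.778 + 0.066·0.222
      = 0.176606 + 0.014652 = 0.191258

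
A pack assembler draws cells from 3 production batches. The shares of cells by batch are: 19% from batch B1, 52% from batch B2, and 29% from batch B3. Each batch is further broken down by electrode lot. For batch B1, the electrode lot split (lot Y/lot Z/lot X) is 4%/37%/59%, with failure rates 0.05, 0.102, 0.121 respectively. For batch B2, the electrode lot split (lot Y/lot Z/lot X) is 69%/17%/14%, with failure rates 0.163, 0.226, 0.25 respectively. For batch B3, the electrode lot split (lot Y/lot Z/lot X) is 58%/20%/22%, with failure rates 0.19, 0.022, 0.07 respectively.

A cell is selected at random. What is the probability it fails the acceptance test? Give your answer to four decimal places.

0.1555

P(F|B1) = 0.04·0.05 + 0.37·0.102 + 0.59·0.121 = 0.002 + 0.03774 + 0.07139 = 0.11113
P(F|B2) = 0.69·0.163 + 0.17·0.226 + 0.14·0.25 = 0.11247 + 0.03842 + 0.035 = 0.18589
P(F|B3) = 0.58·0.19 + 0.2·0.022 + 0.22·0.07 = 0.1102 + 0.0044 + 0.0154 = 0.13
Then overall,
P(F) = 0.19·0.11113 + 0.52·0.18589 + 0.29·0.13
      = 0.0211147 + 0.0966628 + 0.0377 = 0.1554775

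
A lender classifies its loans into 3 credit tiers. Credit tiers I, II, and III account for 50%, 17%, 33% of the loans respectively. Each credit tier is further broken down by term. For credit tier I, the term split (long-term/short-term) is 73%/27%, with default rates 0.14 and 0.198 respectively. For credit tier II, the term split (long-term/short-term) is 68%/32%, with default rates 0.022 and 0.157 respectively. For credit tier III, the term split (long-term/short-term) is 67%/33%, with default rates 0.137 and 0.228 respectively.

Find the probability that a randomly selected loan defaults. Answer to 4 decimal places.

P(D|I) = 0.73·0.14 + 0.27·0.198 = 0.1022 + 0.05346 = 0.15566
P(D|II) = 0.68·0.022 + 0.32·0.157 = 0.01496 + 0.05024 = 0.0652
P(D|III) = 0.67·0.137 + 0.33·0.228 = 0.09179 + 0.07524 = 0.16703
Then overall,
P(D) = 0.5·0.15566 + 0.17·0.0652 + 0.33·0.16703
      = 0.07783 + 0.011084 + 0.0551199 = 0.1440339

P(D) ≈ 0.1440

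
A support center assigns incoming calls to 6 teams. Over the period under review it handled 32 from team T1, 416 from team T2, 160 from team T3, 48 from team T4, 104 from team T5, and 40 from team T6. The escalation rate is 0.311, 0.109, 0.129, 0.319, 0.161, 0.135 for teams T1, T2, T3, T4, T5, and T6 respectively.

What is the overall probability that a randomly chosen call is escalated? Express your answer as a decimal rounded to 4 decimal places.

Total: 32 + 416 + 160 + 48 + 104 + 40 = 800.
P(T1) = 32/800 = 0.04. P(T2) = 416/800 = 0.52. P(T3) = 160/800 = 0.2. P(T4) = 48/800 = 0.06. P(T5) = 104/800 = 0.13. P(T6) = 40/800 = 0.05.
By the law of total probability,
P(E) = P(E|T1)·P(T1) + P(E|T2)·P(T2) + P(E|T3)·P(T3) + P(E|T4)·P(T4) + P(E|T5)·P(T5) + P(E|T6)·P(T6)
      = 0.311·0.04 + 0.109·0.52 + 0.129·0.2 + 0.319·0.06 + 0.161·0.13 + 0.135·0.05
      = 0.01244 + 0.05668 + 0.0258 + 0.01914 + 0.02093 + 0.00675 = 0.14174

0.1417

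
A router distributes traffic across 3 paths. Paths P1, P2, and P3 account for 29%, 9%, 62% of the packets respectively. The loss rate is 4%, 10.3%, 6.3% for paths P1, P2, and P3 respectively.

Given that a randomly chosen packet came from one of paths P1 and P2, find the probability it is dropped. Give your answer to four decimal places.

P(L|S) ≈ 0.0549

Let S = {P1, P2}.
P(S) = 0.29 + 0.09 = 0.38.
P(L ∩ S) = 0.04·0.29 + 0.103·0.09 = 0.0116 + 0.00927 = 0.02087.
P(L | S) = 0.02087 / 0.38 = 0.054921…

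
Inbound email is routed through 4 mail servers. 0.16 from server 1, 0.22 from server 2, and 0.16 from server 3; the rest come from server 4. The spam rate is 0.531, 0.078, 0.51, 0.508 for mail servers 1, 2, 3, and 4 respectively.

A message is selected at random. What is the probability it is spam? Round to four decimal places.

0.4174

P(4) = 1 − (0.16 + 0.22 + 0.16) = 0.46.
P(S) = P(S|1)·P(1) + P(S|2)·P(2) + P(S|3)·P(3) + P(S|4)·P(4)
      = 0.531·0.16 + 0.078·0.22 + 0.51·0.16 + 0.508·0.46
      = 0.08496 + 0.01716 + 0.0816 + 0.23368 = 0.4174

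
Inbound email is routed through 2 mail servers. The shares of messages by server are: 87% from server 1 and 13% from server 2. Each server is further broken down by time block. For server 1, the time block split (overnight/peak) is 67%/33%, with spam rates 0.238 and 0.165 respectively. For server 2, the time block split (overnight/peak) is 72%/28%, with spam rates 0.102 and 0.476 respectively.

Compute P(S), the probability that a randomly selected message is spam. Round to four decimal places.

P(S|1) = 0.67·0.238 + 0.33·0.165 = 0.15946 + 0.05445 = 0.21391
P(S|2) = 0.72·0.102 + 0.28·0.476 = 0.07344 + 0.13328 = 0.20672
By total probability over the outer partition,
P(S) = 0.87·0.21391 + 0.13·0.20672
      = 0.1861017 + 0.0268736 = 0.2129753

P(S) ≈ 0.2130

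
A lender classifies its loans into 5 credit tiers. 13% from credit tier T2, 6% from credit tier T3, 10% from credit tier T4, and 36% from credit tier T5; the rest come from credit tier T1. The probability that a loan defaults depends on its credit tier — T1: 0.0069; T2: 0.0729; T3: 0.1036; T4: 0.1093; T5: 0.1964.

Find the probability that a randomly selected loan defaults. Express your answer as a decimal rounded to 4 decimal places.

P(D) ≈ 0.0997

P(T1) = 1 − (0.13 + 0.06 + 0.1 + 0.36) = 0.35.
Using total probability over the partition,
P(D) = P(D|T1)·P(T1) + P(D|T2)·P(T2) + P(D|T3)·P(T3) + P(D|T4)·P(T4) + P(D|T5)·P(T5)
      = 0.0069·0.35 + 0.0729·0.13 + 0.1036·0.06 + 0.1093·0.1 + 0.1964·0.36
      = 0.002415 + 0.009477 + 0.006216 + 0.01093 + 0.070704 = 0.099742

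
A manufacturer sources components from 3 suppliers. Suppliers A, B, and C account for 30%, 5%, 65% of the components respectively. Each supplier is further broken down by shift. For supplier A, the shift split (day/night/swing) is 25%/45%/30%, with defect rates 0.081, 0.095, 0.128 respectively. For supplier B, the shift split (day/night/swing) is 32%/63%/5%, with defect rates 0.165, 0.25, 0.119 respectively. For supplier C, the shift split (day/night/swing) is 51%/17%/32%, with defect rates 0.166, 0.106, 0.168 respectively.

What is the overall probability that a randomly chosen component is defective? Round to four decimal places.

0.1429

P(D|A) = 0.25·0.081 + 0.45·0.095 + 0.3·0.128 = 0.02025 + 0.04275 + 0.0384 = 0.1014
P(D|B) = 0.32·0.165 + 0.63·0.25 + 0.05·0.119 = 0.0528 + 0.1575 + 0.00595 = 0.21625
P(D|C) = 0.51·0.166 + 0.17·0.106 + 0.32·0.168 = 0.08466 + 0.01802 + 0.05376 = 0.15644
By total probability over the outer partition,
P(D) = 0.3·0.1014 + 0.05·0.21625 + 0.65·0.15644
      = 0.03042 + 0.0108125 + 0.101686 = 0.1429185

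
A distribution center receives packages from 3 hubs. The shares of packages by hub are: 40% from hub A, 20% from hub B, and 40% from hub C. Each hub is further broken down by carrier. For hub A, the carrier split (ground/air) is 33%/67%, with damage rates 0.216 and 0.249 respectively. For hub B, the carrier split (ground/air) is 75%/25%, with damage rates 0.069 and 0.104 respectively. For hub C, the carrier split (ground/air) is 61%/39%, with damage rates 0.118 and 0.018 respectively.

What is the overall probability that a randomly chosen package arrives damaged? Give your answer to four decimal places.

P(D|A) = 0.33·0.216 + 0.67·0.249 = 0.07128 + 0.16683 = 0.23811
P(D|B) = 0.75·0.069 + 0.25·0.104 = 0.05175 + 0.026 = 0.07775
P(D|C) = 0.61·0.118 + 0.39·0.018 = 0.07198 + 0.00702 = 0.079
By total probability over the outer partition,
P(D) = 0.4·0.23811 + 0.2·0.07775 + 0.4·0.079
      = 0.095244 + 0.01555 + 0.0316 = 0.142394

P(D) ≈ 0.1424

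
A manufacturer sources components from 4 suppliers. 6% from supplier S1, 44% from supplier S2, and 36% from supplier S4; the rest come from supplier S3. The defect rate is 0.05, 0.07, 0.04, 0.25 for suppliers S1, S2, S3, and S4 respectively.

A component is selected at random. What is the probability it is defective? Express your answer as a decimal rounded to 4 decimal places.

P(S3) = 1 − (0.06 + 0.44 + 0.36) = 0.14.
By the law of total probability,
P(D) = P(D|S1)·P(S1) + P(D|S2)·P(S2) + P(D|S3)·P(S3) + P(D|S4)·P(S4)
      = 0.05·0.06 + 0.07·0.44 + 0.04·0.14 + 0.25·0.36
      = 0.003 + 0.0308 + 0.0056 + 0.09 = 0.1294

0.1294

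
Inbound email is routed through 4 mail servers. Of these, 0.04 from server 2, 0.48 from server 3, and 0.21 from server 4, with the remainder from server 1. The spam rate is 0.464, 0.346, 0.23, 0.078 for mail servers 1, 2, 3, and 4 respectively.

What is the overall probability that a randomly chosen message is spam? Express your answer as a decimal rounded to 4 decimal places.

P(1) = 1 − (0.04 + 0.48 + 0.21) = 0.27.
P(S) = P(S|1)·P(1) + P(S|2)·P(2) + P(S|3)·P(3) + P(S|4)·P(4)
      = 0.464·0.27 + 0.346·0.04 + 0.23·0.48 + 0.078·0.21
      = 0.12528 + 0.01384 + 0.1104 + 0.01638 = 0.2659

0.2659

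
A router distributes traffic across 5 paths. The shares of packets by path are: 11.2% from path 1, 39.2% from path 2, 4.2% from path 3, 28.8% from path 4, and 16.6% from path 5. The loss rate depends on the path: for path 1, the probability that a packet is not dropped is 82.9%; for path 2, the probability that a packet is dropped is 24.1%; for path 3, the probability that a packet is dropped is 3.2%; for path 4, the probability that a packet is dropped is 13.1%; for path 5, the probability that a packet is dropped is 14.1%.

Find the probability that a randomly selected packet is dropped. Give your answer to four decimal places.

P(L) ≈ 0.1761

P(L|1) = 1 − 0.829 = 0.171.
Summing over the partition,
P(L) = P(L|1)·P(1) + P(L|2)·P(2) + P(L|3)·P(3) + P(L|4)·P(4) + P(L|5)·P(5)
      = 0.171·0.112 + 0.241·0.392 + 0.032·0.042 + 0.131·0.288 + 0.141·0.166
      = 0.019152 + 0.094472 + 0.001344 + 0.037728 + 0.023406 = 0.176102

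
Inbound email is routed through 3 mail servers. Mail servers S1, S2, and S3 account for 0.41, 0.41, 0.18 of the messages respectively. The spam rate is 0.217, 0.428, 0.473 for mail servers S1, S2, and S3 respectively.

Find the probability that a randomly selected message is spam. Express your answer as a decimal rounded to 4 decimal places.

By the law of total probability,
P(S) = P(S|S1)·P(S1) + P(S|S2)·P(S2) + P(S|S3)·P(S3)
      = 0.217·0.41 + 0.428·0.41 + 0.473·0.18
      = 0.08897 + 0.17548 + 0.08514 = 0.34959

P(S) ≈ 0.3496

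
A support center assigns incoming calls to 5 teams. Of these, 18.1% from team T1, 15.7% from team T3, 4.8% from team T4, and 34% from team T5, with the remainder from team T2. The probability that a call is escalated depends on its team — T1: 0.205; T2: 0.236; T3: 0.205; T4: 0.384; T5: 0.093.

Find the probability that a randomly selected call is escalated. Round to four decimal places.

0.1840

P(T2) = 1 − (0.181 + 0.157 + 0.048 + 0.34) = 0.274.
P(E) = P(E|T1)·P(T1) + P(E|T2)·P(T2) + P(E|T3)·P(T3) + P(E|T4)·P(T4) + P(E|T5)·P(T5)
      = 0.205·0.181 + 0.236·0.274 + 0.205·0.157 + 0.384·0.048 + 0.093·0.34
      = 0.037105 + 0.064664 + 0.032185 + 0.018432 + 0.03162 = 0.184006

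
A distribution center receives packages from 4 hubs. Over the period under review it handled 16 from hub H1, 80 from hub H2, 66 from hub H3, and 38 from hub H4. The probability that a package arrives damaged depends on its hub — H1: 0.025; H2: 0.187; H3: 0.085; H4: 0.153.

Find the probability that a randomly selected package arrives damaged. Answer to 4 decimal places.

P(D) ≈ 0.1339

Total: 16 + 80 + 66 + 38 = 200.
P(H1) = 16/200 = 0.08. P(H2) = 80/200 = 0.4. P(H3) = 66/200 = 0.33. P(H4) = 38/200 = 0.19.
P(D) = P(D|H1)·P(H1) + P(D|H2)·P(H2) + P(D|H3)·P(H3) + P(D|H4)·P(H4)
      = 0.025·0.08 + 0.187·0.4 + 0.085·0.33 + 0.153·0.19
      = 0.002 + 0.0748 + 0.02805 + 0.02907 = 0.13392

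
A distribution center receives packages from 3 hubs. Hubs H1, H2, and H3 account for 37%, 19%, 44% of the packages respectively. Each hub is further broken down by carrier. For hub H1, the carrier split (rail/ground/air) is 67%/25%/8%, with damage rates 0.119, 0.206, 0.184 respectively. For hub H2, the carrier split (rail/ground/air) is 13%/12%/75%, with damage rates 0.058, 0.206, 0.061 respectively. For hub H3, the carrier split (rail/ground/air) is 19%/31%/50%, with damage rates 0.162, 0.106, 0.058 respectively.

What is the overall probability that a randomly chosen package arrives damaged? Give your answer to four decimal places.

P(D) ≈ 0.1096

P(D|H1) = 0.67·0.119 + 0.25·0.206 + 0.08·0.184 = 0.07973 + 0.0515 + 0.01472 = 0.14595
P(D|H2) = 0.13·0.058 + 0.12·0.206 + 0.75·0.061 = 0.00754 + 0.02472 + 0.04575 = 0.07801
P(D|H3) = 0.19·0.162 + 0.31·0.106 + 0.5·0.058 = 0.03078 + 0.03286 + 0.029 = 0.09264
Then overall,
P(D) = 0.37·0.14595 + 0.19·0.07801 + 0.44·0.09264
      = 0.0540015 + 0.0148219 + 0.0407616 = 0.109585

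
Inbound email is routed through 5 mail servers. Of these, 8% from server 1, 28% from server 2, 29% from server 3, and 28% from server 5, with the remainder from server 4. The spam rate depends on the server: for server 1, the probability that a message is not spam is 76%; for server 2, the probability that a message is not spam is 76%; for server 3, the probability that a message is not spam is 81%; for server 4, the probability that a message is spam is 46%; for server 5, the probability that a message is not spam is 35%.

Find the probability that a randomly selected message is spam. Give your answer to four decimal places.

P(4) = 1 − (0.08 + 0.28 + 0.29 + 0.28) = 0.07.
P(S|1) = 1 − 0.76 = 0.24.
P(S|2) = 1 − 0.76 = 0.24.
P(S|3) = 1 − 0.81 = 0.19.
P(S|5) = 1 − 0.35 = 0.65.
P(S) = P(S|1)·P(1) + P(S|2)·P(2) + P(S|3)·P(3) + P(S|4)·P(4) + P(S|5)·P(5)
      = 0.24·0.08 + 0.24·0.28 + 0.19·0.29 + 0.46·0.07 + 0.65·0.28
      = 0.0192 + 0.0672 + 0.0551 + 0.0322 + 0.182 = 0.3557

P(S) ≈ 0.3557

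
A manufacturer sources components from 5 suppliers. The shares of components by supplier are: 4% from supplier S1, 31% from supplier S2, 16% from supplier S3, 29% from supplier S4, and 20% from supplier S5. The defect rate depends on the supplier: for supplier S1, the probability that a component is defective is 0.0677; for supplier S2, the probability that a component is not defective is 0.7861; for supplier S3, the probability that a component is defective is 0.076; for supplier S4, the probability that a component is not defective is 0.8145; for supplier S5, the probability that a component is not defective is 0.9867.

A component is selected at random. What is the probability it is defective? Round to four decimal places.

0.1376

P(D|S2) = 1 − 0.7861 = 0.2139.
P(D|S4) = 1 − 0.8145 = 0.1855.
P(D|S5) = 1 − 0.9867 = 0.0133.
P(D) = P(D|S1)·P(S1) + P(D|S2)·P(S2) + P(D|S3)·P(S3) + P(D|S4)·P(S4) + P(D|S5)·P(S5)
      = 0.0677·0.04 + 0.2139·0.31 + 0.076·0.16 + 0.1855·0.29 + 0.0133·0.2
      = 0.002708 + 0.066309 + 0.01216 + 0.053795 + 0.00266 = 0.137632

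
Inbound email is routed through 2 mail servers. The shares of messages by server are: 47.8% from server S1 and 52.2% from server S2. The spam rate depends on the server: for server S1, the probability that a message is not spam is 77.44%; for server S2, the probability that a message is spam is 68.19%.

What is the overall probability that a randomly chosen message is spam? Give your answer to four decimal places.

P(S) ≈ 0.4638

P(S|S1) = 1 − 0.7744 = 0.2256.
Using total probability over the partition,
P(S) = P(S|S1)·P(S1) + P(S|S2)·P(S2)
      = 0.2256·0.478 + 0.6819·0.522
      = 0.1078368 + 0.3559518 = 0.4637886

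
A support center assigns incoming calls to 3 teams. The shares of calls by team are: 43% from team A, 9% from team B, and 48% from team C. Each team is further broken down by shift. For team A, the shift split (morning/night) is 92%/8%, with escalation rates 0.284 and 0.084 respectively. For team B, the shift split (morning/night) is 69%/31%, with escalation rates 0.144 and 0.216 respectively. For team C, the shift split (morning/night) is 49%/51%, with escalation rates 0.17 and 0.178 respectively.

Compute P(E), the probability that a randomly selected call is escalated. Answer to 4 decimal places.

P(E|A) = 0.92·0.284 + 0.08·0.084 = 0.26128 + 0.00672 = 0.268
P(E|B) = 0.69·0.144 + 0.31·0.216 = 0.09936 + 0.06696 = 0.16632
P(E|C) = 0.49·0.17 + 0.51·0.178 = 0.0833 + 0.09078 = 0.17408
By total probability over the outer partition,
P(E) = 0.43·0.268 + 0.09·0.16632 + 0.48·0.17408
      = 0.11524 + 0.0149688 + 0.0835584 = 0.2137672

P(E) ≈ 0.2138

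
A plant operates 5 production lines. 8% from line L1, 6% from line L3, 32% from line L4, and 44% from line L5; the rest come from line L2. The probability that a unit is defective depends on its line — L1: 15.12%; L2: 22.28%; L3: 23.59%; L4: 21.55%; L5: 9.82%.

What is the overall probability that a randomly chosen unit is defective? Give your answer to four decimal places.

P(L2) = 1 − (0.08 + 0.06 + 0.32 + 0.44) = 0.1.
P(D) = P(D|L1)·P(L1) + P(D|L2)·P(L2) + P(D|L3)·P(L3) + P(D|L4)·P(L4) + P(D|L5)·P(L5)
      = 0.1512·0.08 + 0.2228·0.1 + 0.2359·0.06 + 0.2155·0.32 + 0.0982·0.44
      = 0.012096 + 0.02228 + 0.014154 + 0.06896 + 0.043208 = 0.160698

P(D) ≈ 0.1607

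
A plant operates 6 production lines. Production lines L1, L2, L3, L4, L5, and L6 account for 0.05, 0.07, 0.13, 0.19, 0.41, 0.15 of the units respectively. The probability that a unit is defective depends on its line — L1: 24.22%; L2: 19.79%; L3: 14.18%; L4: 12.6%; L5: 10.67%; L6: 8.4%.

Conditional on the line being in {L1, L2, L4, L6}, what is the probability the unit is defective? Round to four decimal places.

Let S = {L1, L2, L4, L6}.
P(S) = 0.05 + 0.07 + 0.19 + 0.15 = 0.46.
P(D ∩ S) = 0.2422·0.05 + 0.1979·0.07 + 0.126·0.19 + 0.084·0.15 = 0.01211 + 0.013853 + 0.02394 + 0.0126 = 0.062503.
P(D | S) = 0.062503 / 0.46 = 0.135876…

0.1359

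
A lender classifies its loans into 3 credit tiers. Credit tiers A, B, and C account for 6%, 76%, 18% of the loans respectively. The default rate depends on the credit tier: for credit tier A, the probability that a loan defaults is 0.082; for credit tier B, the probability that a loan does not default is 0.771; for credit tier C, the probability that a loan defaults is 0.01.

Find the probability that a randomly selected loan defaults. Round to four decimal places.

0.1808

P(D|B) = 1 − 0.771 = 0.229.
P(D) = P(D|A)·P(A) + P(D|B)·P(B) + P(D|C)·P(C)
      = 0.082·0.06 + 0.229·0.76 + 0.01·0.18
      = 0.00492 + 0.17404 + 0.0018 = 0.18076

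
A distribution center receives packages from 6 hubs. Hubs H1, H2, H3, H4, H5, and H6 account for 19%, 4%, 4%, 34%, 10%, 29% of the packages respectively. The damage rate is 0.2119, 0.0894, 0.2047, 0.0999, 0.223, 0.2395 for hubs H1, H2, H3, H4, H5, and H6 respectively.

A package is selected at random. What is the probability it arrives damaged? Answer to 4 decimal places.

P(D) ≈ 0.1777

P(D) = P(D|H1)·P(H1) + P(D|H2)·P(H2) + P(D|H3)·P(H3) + P(D|H4)·P(H4) + P(D|H5)·P(H5) + P(D|H6)·P(H6)
      = 0.2119·0.19 + 0.0894·0.04 + 0.2047·0.04 + 0.0999·0.34 + 0.223·0.1 + 0.2395·0.29
      = 0.040261 + 0.003576 + 0.008188 + 0.033966 + 0.0223 + 0.069455 = 0.177746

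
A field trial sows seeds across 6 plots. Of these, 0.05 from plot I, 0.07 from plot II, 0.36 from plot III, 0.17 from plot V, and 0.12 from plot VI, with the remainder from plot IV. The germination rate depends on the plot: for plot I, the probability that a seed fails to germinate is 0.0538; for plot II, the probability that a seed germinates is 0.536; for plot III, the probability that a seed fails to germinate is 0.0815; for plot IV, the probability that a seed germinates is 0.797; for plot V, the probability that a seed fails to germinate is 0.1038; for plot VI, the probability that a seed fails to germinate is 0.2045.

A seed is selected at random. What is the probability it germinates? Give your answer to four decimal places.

0.8466

P(IV) = 1 − (0.05 + 0.07 + 0.36 + 0.17 + 0.12) = 0.23.
P(G|I) = 1 − 0.0538 = 0.9462.
P(G|III) = 1 − 0.0815 = 0.9185.
P(G|V) = 1 − 0.1038 = 0.8962.
P(G|VI) = 1 − 0.2045 = 0.7955.
By the law of total probability,
P(G) = P(G|I)·P(I) + P(G|II)·P(II) + P(G|III)·P(III) + P(G|IV)·P(IV) + P(G|V)·P(V) + P(G|VI)·P(VI)
      = 0.9462·0.05 + 0.536·0.07 + 0.9185·0.36 + 0.797·0.23 + 0.8962·0.17 + 0.7955·0.12
      = 0.04731 + 0.03752 + 0.33066 + 0.18331 + 0.152354 + 0.09546 = 0.846614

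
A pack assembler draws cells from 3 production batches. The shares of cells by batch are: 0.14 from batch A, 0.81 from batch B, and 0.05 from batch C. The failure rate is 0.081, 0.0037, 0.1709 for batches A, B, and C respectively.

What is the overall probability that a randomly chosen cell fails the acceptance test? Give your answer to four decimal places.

P(F) = P(F|A)·P(A) + P(F|B)·P(B) + P(F|C)·P(C)
      = 0.081·0.14 + 0.0037·0.81 + 0.1709·0.05
      = 0.01134 + 0.002997 + 0.008545 = 0.022882

P(F) ≈ 0.0229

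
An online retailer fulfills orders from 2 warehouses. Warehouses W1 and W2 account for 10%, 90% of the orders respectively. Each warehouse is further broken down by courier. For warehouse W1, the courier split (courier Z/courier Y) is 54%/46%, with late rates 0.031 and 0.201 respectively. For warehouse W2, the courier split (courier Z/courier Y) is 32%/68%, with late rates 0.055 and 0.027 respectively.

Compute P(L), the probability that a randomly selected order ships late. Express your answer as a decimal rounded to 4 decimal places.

P(L|W1) = 0.54·0.031 + 0.46·0.201 = 0.01674 + 0.09246 = 0.1092
P(L|W2) = 0.32·0.055 + 0.68·0.027 = 0.0176 + 0.01836 = 0.03596
By total probability over the outer partition,
P(L) = 0.1·0.1092 + 0.9·0.03596
      = 0.01092 + 0.032364 = 0.043284

0.0433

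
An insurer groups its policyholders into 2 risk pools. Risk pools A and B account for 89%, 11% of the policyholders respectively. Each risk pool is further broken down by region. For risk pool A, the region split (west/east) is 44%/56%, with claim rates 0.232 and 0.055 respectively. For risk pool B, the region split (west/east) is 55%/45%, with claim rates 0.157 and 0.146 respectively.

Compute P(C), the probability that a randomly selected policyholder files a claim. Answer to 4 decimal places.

P(C) ≈ 0.1350

P(C|A) = 0.44·0.232 + 0.56·0.055 = 0.10208 + 0.0308 = 0.13288
P(C|B) = 0.55·0.157 + 0.45·0.146 = 0.08635 + 0.0657 = 0.15205
By total probability over the outer partition,
P(C) = 0.89·0.13288 + 0.11·0.15205
      = 0.1182632 + 0.0167255 = 0.1349887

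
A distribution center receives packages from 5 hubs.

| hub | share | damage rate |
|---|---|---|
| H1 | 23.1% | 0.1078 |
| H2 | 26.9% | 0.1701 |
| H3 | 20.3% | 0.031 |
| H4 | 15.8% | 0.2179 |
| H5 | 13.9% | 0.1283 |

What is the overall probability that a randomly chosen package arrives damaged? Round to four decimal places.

P(D) ≈ 0.1292

Using total probability over the partition,
P(D) = P(D|H1)·P(H1) + P(D|H2)·P(H2) + P(D|H3)·P(H3) + P(D|H4)·P(H4) + P(D|H5)·P(H5)
      = 0.1078·0.231 + 0.1701·0.269 + 0.031·0.203 + 0.2179·0.158 + 0.1283·0.139
      = 0.0249018 + 0.0457569 + 0.006293 + 0.0344282 + 0.0178337 = 0.1292136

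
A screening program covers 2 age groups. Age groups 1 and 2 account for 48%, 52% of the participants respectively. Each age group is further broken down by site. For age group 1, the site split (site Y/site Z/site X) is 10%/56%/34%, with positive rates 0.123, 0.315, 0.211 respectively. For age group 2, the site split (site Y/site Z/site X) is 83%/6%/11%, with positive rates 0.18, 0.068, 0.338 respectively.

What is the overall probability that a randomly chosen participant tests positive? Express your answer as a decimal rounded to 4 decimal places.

P(T|1) = 0.1·0.123 + 0.56·0.315 + 0.34·0.211 = 0.0123 + 0.1764 + 0.07174 = 0.26044
P(T|2) = 0.83·0.18 + 0.06·0.068 + 0.11·0.338 = 0.1494 + 0.00408 + 0.03718 = 0.19066
By total probability over the outer partition,
P(T) = 0.48·0.26044 + 0.52·0.19066
      = 0.1250112 + 0.0991432 = 0.2241544

P(T) ≈ 0.2242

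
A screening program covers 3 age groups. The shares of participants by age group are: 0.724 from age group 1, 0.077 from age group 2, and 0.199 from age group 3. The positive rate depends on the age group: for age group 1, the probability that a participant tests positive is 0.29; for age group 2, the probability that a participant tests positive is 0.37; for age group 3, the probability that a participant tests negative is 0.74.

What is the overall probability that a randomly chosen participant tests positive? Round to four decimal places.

P(T) ≈ 0.2902

P(T|3) = 1 − 0.74 = 0.26.
P(T) = P(T|1)·P(1) + P(T|2)·P(2) + P(T|3)·P(3)
      = 0.29·0.724 + 0.37·0.077 + 0.26·0.199
      = 0.20996 + 0.02849 + 0.05174 = 0.29019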